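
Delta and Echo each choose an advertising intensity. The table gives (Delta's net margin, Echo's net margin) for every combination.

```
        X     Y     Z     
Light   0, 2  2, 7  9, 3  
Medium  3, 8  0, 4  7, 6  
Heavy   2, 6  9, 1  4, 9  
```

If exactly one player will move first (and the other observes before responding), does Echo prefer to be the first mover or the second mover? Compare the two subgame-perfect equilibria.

If Delta leads: Echo's best replies are Light→Y, Medium→X, Heavy→Z; Delta's induced payoffs 2, 3, 4; outcome (Heavy, Z), payoffs (4, 9).
If Echo leads: Delta's best replies are X→Medium, Y→Heavy, Z→Light; Echo's induced payoffs 8, 1, 3; outcome (Medium, X), payoffs (3, 8).
Echo gets 8 moving first and 9 moving second, so Echo prefers to move second.

second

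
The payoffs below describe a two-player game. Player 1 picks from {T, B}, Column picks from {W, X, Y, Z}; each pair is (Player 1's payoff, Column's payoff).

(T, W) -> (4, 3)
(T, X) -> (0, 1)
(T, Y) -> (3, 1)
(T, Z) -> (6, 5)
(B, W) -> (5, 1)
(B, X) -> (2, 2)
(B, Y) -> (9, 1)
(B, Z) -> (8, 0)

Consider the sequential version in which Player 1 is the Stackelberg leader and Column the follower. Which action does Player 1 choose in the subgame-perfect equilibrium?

Backward induction with Player 1 moving first.
- T: BR = Z, leader payoff 6.
- B: BR = X, leader payoff 2.
Maximizing over 6, 2, Player 1 chooses T. Subgame-perfect outcome: (T, Z) with payoffs (6, 5).

T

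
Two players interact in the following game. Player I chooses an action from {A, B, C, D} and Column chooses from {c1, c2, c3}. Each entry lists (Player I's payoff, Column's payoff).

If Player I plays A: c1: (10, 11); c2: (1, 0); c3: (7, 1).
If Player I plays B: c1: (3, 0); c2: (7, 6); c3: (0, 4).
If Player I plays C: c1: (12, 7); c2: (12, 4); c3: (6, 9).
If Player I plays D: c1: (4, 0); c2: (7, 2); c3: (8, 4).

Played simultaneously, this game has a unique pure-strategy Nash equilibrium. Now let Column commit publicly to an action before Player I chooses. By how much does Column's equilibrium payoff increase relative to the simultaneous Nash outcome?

Work backward from Player I's decision.
- c1: BR = C, leader payoff 7.
- c2: BR = C, leader payoff 4.
- c3: BR = D, leader payoff 4.
Maximizing over 7, 4, 4, Column chooses c1. Subgame-perfect outcome: (C, c1) with payoffs (12, 7).
Now find the simultaneous Nash equilibrium.
Player I's best replies: c1→C; c2→C; c3→D.
Column's best replies: A→c1; B→c2; C→c3; D→c3.
Only (D, c3) has each player best-responding; Nash payoffs (8, 4).
Column's commitment gain: 7 − 4 = 3.

3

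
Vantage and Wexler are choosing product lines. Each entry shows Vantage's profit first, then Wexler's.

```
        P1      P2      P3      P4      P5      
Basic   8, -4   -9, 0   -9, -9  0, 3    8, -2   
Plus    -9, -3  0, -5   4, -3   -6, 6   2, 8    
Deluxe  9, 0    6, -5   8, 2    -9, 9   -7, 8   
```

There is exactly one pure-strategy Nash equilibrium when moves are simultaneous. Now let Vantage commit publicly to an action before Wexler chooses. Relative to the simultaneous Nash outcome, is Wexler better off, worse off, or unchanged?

better off

Wexler best-responds to each possible Vantage move:
- Basic: BR = P4, leader payoff 0.
- Plus: BR = P5, leader payoff 2.
- Deluxe: BR = P4, leader payoff -9.
Among 0, 2, -9, the best is 2 at Plus. Subgame-perfect outcome: (Plus, P5) with payoffs (2, 8).
For the simultaneous game, intersect best replies.
Vantage's best replies: P1→Deluxe; P2→Deluxe; P3→Deluxe; P4→Basic; P5→Basic.
Wexler's best replies: Basic→P4; Plus→P5; Deluxe→P4.
The unique mutual best reply is (Basic, P4), giving (0, 3).
Wexler earns 8 sequentially versus 3 at the Nash outcome: better off.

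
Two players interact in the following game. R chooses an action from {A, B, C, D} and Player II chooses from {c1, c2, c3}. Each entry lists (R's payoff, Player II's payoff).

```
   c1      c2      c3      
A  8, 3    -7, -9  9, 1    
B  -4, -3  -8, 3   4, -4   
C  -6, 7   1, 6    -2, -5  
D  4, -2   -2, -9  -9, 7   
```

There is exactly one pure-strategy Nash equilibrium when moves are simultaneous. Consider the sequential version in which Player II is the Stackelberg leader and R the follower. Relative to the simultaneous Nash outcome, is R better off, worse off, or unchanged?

worse off

Backward induction with Player II moving first.
- c1: R compares 8, -4, -6, 4 and picks A; Player II would get 3.
- c2: R compares -7, -8, 1, -2 and picks C; Player II would get 6.
- c3: R compares 9, 4, -2, -9 and picks A; Player II would get 1.
Player II's induced payoffs are 3, 6, 1, so Player II commits to c2. Subgame-perfect outcome: (C, c2) with payoffs (1, 6).
Under simultaneous play:
R's best replies: c1→A; c2→C; c3→A.
Player II's best replies: A→c1; B→c2; C→c1; D→c3.
Only (A, c1) has each player best-responding; Nash payoffs (8, 3).
R earns 1 sequentially versus 8 at the Nash outcome: worse off.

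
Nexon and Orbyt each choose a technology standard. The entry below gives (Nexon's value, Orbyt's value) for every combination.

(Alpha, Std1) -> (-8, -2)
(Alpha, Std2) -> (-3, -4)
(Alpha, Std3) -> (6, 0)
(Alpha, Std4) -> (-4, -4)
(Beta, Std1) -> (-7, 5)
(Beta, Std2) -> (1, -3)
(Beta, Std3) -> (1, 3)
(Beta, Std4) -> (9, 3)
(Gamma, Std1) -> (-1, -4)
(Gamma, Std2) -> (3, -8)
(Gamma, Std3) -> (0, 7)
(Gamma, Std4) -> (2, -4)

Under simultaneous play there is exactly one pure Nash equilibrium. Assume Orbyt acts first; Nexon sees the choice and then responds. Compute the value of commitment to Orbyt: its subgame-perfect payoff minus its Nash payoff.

Nexon best-responds to each possible Orbyt move:
- Std1 → Nexon plays Gamma (best of -8, -7, -1); Orbyt gets -4.
- Std2 → Nexon plays Gamma (best of -3, 1, 3); Orbyt gets -8.
- Std3 → Nexon plays Alpha (best of 6, 1, 0); Orbyt gets 0.
- Std4 → Nexon plays Beta (best of -4, 9, 2); Orbyt gets 3.
Among -4, -8, 0, 3, the best is 3 at Std4. Subgame-perfect outcome: (Beta, Std4) with payoffs (9, 3).
Under simultaneous play:
Nexon's best replies: Std1→Gamma; Std2→Gamma; Std3→Alpha; Std4→Beta.
Orbyt's best replies: Alpha→Std3; Beta→Std1; Gamma→Std3.
Only (Alpha, Std3) has each player best-responding; Nash payoffs (6, 0).
Orbyt's commitment gain: 3 − 0 = 3.

3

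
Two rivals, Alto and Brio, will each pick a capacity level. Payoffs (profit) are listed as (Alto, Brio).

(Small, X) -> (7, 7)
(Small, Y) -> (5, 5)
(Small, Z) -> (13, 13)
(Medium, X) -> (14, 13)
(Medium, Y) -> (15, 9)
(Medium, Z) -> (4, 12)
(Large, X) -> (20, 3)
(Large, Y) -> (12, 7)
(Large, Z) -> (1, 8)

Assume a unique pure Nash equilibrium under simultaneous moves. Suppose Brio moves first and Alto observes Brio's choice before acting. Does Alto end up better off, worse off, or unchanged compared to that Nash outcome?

unchanged

Alto best-responds to each possible Brio move:
- X: Alto compares 7, 14, 20 and picks Large; Brio would get 3.
- Y: Alto compares 5, 15, 12 and picks Medium; Brio would get 9.
- Z: Alto compares 13, 4, 1 and picks Small; Brio would get 13.
Among 3, 9, 13, the best is 13 at Z. Subgame-perfect outcome: (Small, Z) with payoffs (13, 13).
For the simultaneous game, intersect best replies.
Alto's best replies: X→Large; Y→Medium; Z→Small.
Brio's best replies: Small→Z; Medium→X; Large→Z.
The unique mutual best reply is (Small, Z), giving (13, 13).
Alto earns 13 sequentially versus 13 at the Nash outcome: unchanged.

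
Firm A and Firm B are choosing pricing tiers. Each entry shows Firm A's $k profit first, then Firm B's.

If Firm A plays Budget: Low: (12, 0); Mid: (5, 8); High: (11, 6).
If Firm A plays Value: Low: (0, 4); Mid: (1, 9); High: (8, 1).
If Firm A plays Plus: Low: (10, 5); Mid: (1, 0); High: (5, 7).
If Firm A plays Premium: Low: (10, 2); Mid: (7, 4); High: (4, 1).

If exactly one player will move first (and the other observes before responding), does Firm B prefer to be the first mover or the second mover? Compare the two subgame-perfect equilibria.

If Firm A leads: Firm B's best replies are Budget→Mid, Value→Mid, Plus→High, Premium→Mid; Firm A's induced payoffs 5, 1, 5, 7; outcome (Premium, Mid), payoffs (7, 4).
If Firm B leads: Firm A's best replies are Low→Budget, Mid→Premium, High→Budget; Firm B's induced payoffs 0, 4, 6; outcome (Budget, High), payoffs (11, 6).
Firm B gets 6 moving first and 4 moving second, so Firm B prefers to move first.

first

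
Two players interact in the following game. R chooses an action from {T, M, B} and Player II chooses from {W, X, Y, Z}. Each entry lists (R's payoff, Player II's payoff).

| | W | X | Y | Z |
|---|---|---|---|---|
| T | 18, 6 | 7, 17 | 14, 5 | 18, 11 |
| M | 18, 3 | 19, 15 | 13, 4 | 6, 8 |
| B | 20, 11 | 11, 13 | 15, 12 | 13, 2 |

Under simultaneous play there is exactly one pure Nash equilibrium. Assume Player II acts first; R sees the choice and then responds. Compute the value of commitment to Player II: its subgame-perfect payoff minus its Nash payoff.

R best-responds to each possible Player II move:
- W: R compares 18, 18, 20 and picks B; Player II would get 11.
- X: R compares 7, 19, 11 and picks M; Player II would get 15.
- Y: R compares 14, 13, 15 and picks B; Player II would get 12.
- Z: R compares 18, 6, 13 and picks T; Player II would get 11.
Among 11, 15, 12, 11, the best is 15 at X. Subgame-perfect outcome: (M, X) with payoffs (19, 15).
Now find the simultaneous Nash equilibrium.
R's best replies: W→B; X→M; Y→B; Z→T.
Player II's best replies: T→X; M→X; B→X.
The unique mutual best reply is (M, X), giving (19, 15).
Player II's commitment gain: 15 − 15 = 0.

0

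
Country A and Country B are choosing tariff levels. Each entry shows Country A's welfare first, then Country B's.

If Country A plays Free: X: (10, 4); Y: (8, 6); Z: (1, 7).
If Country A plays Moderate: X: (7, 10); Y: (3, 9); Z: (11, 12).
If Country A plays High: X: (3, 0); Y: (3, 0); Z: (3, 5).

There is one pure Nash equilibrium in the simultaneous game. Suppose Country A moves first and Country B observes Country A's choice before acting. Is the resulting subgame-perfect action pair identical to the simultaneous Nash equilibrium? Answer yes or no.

yes

Country B best-responds to each possible Country A move:
- Free: Country B compares 4, 6, 7 and picks Z; Country A would get 1.
- Moderate: Country B compares 10, 9, 12 and picks Z; Country A would get 11.
- High: Country B compares 0, 0, 5 and picks Z; Country A would get 3.
Among 1, 11, 3, the best is 11 at Moderate. Subgame-perfect outcome: (Moderate, Z) with payoffs (11, 12).
Now find the simultaneous Nash equilibrium.
Country A's best replies: X→Free; Y→Free; Z→Moderate.
Country B's best replies: Free→Z; Moderate→Z; High→Z.
Only (Moderate, Z) has each player best-responding; Nash payoffs (11, 12).
Sequential outcome (Moderate, Z) coincides with the Nash profile (Moderate, Z).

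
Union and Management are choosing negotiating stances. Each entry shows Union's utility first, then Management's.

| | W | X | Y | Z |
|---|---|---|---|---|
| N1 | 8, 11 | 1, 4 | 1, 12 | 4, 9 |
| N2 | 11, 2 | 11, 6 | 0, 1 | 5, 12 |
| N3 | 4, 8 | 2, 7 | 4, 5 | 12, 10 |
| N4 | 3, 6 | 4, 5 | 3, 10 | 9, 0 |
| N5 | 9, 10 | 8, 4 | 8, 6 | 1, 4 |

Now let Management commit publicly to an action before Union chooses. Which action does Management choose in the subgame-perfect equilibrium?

Union best-responds to each possible Management move:
- W → Union plays N2 (best of 8, 11, 4, 3, 9); Management gets 2.
- X → Union plays N2 (best of 1, 11, 2, 4, 8); Management gets 6.
- Y → Union plays N5 (best of 1, 0, 4, 3, 8); Management gets 6.
- Z → Union plays N3 (best of 4, 5, 12, 9, 1); Management gets 10.
Management's induced payoffs are 2, 6, 6, 10, so Management commits to Z. Subgame-perfect outcome: (N3, Z) with payoffs (12, 10).

Z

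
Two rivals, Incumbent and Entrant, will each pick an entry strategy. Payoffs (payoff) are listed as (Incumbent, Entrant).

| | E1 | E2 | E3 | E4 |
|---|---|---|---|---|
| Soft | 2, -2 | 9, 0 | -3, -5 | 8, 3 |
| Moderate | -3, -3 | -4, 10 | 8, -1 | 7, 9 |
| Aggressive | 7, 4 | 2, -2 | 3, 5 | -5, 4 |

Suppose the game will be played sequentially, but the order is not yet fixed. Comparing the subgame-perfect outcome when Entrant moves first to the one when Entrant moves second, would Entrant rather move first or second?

first

If Incumbent leads: Entrant's best replies are Soft→E4, Moderate→E2, Aggressive→E3; Incumbent's induced payoffs 8, -4, 3; outcome (Soft, E4), payoffs (8, 3).
If Entrant leads: Incumbent's best replies are E1→Aggressive, E2→Soft, E3→Moderate, E4→Soft; Entrant's induced payoffs 4, 0, -1, 3; outcome (Aggressive, E1), payoffs (7, 4).
Entrant gets 4 moving first and 3 moving second, so Entrant prefers to move first.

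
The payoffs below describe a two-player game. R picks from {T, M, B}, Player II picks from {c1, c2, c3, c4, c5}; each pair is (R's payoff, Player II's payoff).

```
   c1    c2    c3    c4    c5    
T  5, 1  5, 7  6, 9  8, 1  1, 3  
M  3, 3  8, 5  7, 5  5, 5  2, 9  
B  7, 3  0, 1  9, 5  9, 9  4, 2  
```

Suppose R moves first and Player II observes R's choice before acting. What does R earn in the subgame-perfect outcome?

Solve by backward induction (R leads).
- T → Player II plays c3 (best of 1, 7, 9, 1, 3); R gets 6.
- M → Player II plays c5 (best of 3, 5, 5, 5, 9); R gets 2.
- B → Player II plays c4 (best of 3, 1, 5, 9, 2); R gets 9.
Among 6, 2, 9, the best is 9 at B. Subgame-perfect outcome: (B, c4) with payoffs (9, 9).

9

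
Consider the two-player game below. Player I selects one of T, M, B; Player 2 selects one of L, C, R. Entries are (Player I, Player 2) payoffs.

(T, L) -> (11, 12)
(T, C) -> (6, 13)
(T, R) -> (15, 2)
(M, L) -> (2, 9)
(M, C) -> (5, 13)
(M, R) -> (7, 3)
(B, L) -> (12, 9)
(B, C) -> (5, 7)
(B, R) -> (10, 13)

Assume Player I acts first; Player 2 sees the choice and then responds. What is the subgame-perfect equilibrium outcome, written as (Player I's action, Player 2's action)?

Solve by backward induction (Player I leads).
- T: BR = C, leader payoff 6.
- M: BR = C, leader payoff 5.
- B: BR = R, leader payoff 10.
Maximizing over 6, 5, 10, Player I chooses B. Subgame-perfect outcome: (B, R) with payoffs (10, 13).

(B, R)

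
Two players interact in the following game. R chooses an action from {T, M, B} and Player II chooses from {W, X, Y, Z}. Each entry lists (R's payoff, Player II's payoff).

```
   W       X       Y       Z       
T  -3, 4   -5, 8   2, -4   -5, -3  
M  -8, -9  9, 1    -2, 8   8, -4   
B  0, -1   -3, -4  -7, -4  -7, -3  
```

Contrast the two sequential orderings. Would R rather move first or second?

second

If R leads: Player II's best replies are T→X, M→Y, B→W; R's induced payoffs -5, -2, 0; outcome (B, W), payoffs (0, -1).
If Player II leads: R's best replies are W→B, X→M, Y→T, Z→M; Player II's induced payoffs -1, 1, -4, -4; outcome (M, X), payoffs (9, 1).
R gets 0 moving first and 9 moving second, so R prefers to move second.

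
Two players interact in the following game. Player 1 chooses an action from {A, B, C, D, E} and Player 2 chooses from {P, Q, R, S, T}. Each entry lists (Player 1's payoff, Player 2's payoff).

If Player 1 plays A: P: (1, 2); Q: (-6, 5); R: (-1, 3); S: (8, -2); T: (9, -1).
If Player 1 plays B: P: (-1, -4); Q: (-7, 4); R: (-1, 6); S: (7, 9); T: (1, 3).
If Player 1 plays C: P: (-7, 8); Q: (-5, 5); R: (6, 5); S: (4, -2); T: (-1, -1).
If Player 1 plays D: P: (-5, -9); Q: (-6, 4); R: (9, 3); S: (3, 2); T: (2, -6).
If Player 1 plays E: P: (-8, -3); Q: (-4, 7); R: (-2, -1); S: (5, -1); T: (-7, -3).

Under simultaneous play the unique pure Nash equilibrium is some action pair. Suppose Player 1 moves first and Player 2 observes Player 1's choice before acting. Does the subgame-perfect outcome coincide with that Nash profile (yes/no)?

no

Solve by backward induction (Player 1 leads).
- A: Player 2 compares 2, 5, 3, -2, -1 and picks Q; Player 1 would get -6.
- B: Player 2 compares -4, 4, 6, 9, 3 and picks S; Player 1 would get 7.
- C: Player 2 compares 8, 5, 5, -2, -1 and picks P; Player 1 would get -7.
- D: Player 2 compares -9, 4, 3, 2, -6 and picks Q; Player 1 would get -6.
- E: Player 2 compares -3, 7, -1, -1, -3 and picks Q; Player 1 would get -4.
Player 1's induced payoffs are -6, 7, -7, -6, -4, so Player 1 commits to B. Subgame-perfect outcome: (B, S) with payoffs (7, 9).
Under simultaneous play:
Player 1's best replies: P→A; Q→E; R→D; S→A; T→A.
Player 2's best replies: A→Q; B→S; C→P; D→Q; E→Q.
Only (E, Q) has each player best-responding; Nash payoffs (-4, 7).
Sequential outcome (B, S) differs from the Nash profile (E, Q).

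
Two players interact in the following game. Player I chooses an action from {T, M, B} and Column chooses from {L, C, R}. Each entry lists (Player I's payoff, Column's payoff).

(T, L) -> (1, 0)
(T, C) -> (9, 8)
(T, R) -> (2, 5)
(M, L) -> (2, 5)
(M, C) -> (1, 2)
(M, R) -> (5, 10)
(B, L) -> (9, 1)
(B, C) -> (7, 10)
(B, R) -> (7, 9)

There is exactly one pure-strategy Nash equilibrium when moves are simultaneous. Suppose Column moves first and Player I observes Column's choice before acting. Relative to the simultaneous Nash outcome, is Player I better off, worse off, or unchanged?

worse off

Backward induction with Column moving first.
- L: Player I compares 1, 2, 9 and picks B; Column would get 1.
- C: Player I compares 9, 1, 7 and picks T; Column would get 8.
- R: Player I compares 2, 5, 7 and picks B; Column would get 9.
Among 1, 8, 9, the best is 9 at R. Subgame-perfect outcome: (B, R) with payoffs (7, 9).
Under simultaneous play:
Player I's best replies: L→B; C→T; R→B.
Column's best replies: T→C; M→R; B→C.
Only (T, C) has each player best-responding; Nash payoffs (9, 8).
Player I earns 7 sequentially versus 9 at the Nash outcome: worse off.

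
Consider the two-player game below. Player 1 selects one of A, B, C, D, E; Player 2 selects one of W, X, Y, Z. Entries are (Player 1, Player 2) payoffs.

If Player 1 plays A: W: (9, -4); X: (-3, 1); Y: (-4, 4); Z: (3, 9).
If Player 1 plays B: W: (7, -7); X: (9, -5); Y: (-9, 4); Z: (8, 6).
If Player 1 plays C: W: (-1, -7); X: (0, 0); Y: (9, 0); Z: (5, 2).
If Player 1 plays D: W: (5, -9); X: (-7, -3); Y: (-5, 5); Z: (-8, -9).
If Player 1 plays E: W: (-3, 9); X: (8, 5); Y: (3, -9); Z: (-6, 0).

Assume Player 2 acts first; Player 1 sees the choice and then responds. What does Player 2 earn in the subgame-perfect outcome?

6

Player 1 best-responds to each possible Player 2 move:
- W: BR = A, leader payoff -4.
- X: BR = B, leader payoff -5.
- Y: BR = C, leader payoff 0.
- Z: BR = B, leader payoff 6.
Among -4, -5, 0, 6, the best is 6 at Z. Subgame-perfect outcome: (B, Z) with payoffs (8, 6).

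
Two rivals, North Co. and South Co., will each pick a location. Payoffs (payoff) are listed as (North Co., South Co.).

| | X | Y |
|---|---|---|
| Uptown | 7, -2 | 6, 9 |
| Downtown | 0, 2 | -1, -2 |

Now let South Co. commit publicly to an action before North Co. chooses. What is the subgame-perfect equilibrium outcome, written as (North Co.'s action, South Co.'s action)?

(Uptown, Y)

Solve by backward induction (South Co. leads).
- X: BR = Uptown, leader payoff -2.
- Y: BR = Uptown, leader payoff 9.
South Co.'s induced payoffs are -2, 9, so South Co. commits to Y. Subgame-perfect outcome: (Uptown, Y) with payoffs (6, 9).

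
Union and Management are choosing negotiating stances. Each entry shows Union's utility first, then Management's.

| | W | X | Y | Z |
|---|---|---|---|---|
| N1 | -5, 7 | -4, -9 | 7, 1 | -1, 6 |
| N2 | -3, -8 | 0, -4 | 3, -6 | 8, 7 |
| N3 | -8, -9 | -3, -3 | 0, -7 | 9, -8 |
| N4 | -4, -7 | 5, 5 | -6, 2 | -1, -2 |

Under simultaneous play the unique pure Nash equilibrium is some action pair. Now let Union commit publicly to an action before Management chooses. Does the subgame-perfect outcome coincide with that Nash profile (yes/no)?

Management best-responds to each possible Union move:
- N1: BR = W, leader payoff -5.
- N2: BR = Z, leader payoff 8.
- N3: BR = X, leader payoff -3.
- N4: BR = X, leader payoff 5.
Union's induced payoffs are -5, 8, -3, 5, so Union commits to N2. Subgame-perfect outcome: (N2, Z) with payoffs (8, 7).
Under simultaneous play:
Union's best replies: W→N2; X→N4; Y→N1; Z→N3.
Management's best replies: N1→W; N2→Z; N3→X; N4→X.
The unique mutual best reply is (N4, X), giving (5, 5).
Sequential outcome (N2, Z) differs from the Nash profile (N4, X).

no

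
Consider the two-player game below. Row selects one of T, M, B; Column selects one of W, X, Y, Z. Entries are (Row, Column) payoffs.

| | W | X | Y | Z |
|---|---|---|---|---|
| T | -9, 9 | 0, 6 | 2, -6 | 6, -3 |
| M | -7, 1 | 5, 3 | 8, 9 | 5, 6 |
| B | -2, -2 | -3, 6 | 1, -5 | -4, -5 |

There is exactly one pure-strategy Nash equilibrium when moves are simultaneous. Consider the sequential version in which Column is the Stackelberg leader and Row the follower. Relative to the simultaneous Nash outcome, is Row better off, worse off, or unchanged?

unchanged

Backward induction with Column moving first.
- W: BR = B, leader payoff -2.
- X: BR = M, leader payoff 3.
- Y: BR = M, leader payoff 9.
- Z: BR = T, leader payoff -3.
Among -2, 3, 9, -3, the best is 9 at Y. Subgame-perfect outcome: (M, Y) with payoffs (8, 9).
Now find the simultaneous Nash equilibrium.
Row's best replies: W→B; X→M; Y→M; Z→T.
Column's best replies: T→W; M→Y; B→X.
The unique mutual best reply is (M, Y), giving (8, 9).
Row earns 8 sequentially versus 8 at the Nash outcome: unchanged.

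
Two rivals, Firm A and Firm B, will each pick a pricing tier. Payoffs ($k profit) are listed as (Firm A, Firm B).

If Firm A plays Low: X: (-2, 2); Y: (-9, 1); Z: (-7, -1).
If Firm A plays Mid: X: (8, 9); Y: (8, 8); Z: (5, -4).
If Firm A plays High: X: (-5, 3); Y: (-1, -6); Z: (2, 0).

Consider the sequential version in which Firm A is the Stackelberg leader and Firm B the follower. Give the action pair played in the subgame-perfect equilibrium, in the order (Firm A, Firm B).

(Mid, X)

Firm B best-responds to each possible Firm A move:
- Low: Firm B compares 2, 1, -1 and picks X; Firm A would get -2.
- Mid: Firm B compares 9, 8, -4 and picks X; Firm A would get 8.
- High: Firm B compares 3, -6, 0 and picks X; Firm A would get -5.
Firm A's induced payoffs are -2, 8, -5, so Firm A commits to Mid. Subgame-perfect outcome: (Mid, X) with payoffs (8, 9).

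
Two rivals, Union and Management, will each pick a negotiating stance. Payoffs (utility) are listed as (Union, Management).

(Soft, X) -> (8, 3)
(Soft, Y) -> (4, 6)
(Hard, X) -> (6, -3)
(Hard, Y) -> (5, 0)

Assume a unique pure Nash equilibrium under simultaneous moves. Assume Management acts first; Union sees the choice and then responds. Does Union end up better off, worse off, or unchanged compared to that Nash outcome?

better off

Work backward from Union's decision.
- X: Union compares 8, 6 and picks Soft; Management would get 3.
- Y: Union compares 4, 5 and picks Hard; Management would get 0.
Management's induced payoffs are 3, 0, so Management commits to X. Subgame-perfect outcome: (Soft, X) with payoffs (8, 3).
For the simultaneous game, intersect best replies.
Union's best replies: X→Soft; Y→Hard.
Management's best replies: Soft→Y; Hard→Y.
Only (Hard, Y) has each player best-responding; Nash payoffs (5, 0).
Union earns 8 sequentially versus 5 at the Nash outcome: better off.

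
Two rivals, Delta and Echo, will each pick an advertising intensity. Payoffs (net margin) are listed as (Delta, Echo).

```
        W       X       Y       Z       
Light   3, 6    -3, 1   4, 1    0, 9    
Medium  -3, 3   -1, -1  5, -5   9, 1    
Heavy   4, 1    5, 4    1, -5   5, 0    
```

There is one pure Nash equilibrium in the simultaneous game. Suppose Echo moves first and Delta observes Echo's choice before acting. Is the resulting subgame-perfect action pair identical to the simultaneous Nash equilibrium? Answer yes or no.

yes

Solve by backward induction (Echo leads).
- W: BR = Heavy, leader payoff 1.
- X: BR = Heavy, leader payoff 4.
- Y: BR = Medium, leader payoff -5.
- Z: BR = Medium, leader payoff 1.
Maximizing over 1, 4, -5, 1, Echo chooses X. Subgame-perfect outcome: (Heavy, X) with payoffs (5, 4).
Now find the simultaneous Nash equilibrium.
Delta's best replies: W→Heavy; X→Heavy; Y→Medium; Z→Medium.
Echo's best replies: Light→Z; Medium→W; Heavy→X.
Only (Heavy, X) has each player best-responding; Nash payoffs (5, 4).
Sequential outcome (Heavy, X) coincides with the Nash profile (Heavy, X).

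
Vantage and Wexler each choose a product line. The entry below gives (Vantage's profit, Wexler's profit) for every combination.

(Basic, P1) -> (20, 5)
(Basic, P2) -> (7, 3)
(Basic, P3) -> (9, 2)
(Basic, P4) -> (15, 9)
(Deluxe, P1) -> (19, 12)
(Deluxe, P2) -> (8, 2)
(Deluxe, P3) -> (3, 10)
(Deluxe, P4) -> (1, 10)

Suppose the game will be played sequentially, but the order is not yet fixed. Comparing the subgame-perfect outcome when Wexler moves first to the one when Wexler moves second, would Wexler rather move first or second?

second

If Vantage leads: Wexler's best replies are Basic→P4, Deluxe→P1; Vantage's induced payoffs 15, 19; outcome (Deluxe, P1), payoffs (19, 12).
If Wexler leads: Vantage's best replies are P1→Basic, P2→Deluxe, P3→Basic, P4→Basic; Wexler's induced payoffs 5, 2, 2, 9; outcome (Basic, P4), payoffs (15, 9).
Wexler gets 9 moving first and 12 moving second, so Wexler prefers to move second.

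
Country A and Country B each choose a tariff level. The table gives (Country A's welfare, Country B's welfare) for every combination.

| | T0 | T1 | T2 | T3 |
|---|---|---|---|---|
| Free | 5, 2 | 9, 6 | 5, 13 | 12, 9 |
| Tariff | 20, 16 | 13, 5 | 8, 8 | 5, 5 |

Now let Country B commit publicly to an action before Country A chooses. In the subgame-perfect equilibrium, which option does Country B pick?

T0

Country A best-responds to each possible Country B move:
- T0: BR = Tariff, leader payoff 16.
- T1: BR = Tariff, leader payoff 5.
- T2: BR = Tariff, leader payoff 8.
- T3: BR = Free, leader payoff 9.
Among 16, 5, 8, 9, the best is 16 at T0. Subgame-perfect outcome: (Tariff, T0) with payoffs (20, 16).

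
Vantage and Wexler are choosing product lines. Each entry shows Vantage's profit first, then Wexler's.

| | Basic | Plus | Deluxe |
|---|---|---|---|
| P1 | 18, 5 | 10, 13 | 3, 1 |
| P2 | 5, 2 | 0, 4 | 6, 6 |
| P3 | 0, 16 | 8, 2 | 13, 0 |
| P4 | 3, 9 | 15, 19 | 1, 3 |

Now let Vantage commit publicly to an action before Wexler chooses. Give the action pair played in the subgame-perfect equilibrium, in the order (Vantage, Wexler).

(P4, Plus)

Solve by backward induction (Vantage leads).
- P1: BR = Plus, leader payoff 10.
- P2: BR = Deluxe, leader payoff 6.
- P3: BR = Basic, leader payoff 0.
- P4: BR = Plus, leader payoff 15.
Among 10, 6, 0, 15, the best is 15 at P4. Subgame-perfect outcome: (P4, Plus) with payoffs (15, 19).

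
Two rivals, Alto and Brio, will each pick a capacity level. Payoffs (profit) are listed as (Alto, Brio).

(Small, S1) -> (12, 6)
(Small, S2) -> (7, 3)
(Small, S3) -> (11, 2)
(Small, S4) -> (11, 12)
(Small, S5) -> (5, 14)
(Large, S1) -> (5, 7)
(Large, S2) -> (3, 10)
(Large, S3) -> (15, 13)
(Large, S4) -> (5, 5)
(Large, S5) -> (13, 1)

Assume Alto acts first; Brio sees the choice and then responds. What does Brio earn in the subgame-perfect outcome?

Solve by backward induction (Alto leads).
- Small → Brio plays S5 (best of 6, 3, 2, 12, 14); Alto gets 5.
- Large → Brio plays S3 (best of 7, 10, 13, 5, 1); Alto gets 15.
Among 5, 15, the best is 15 at Large. Subgame-perfect outcome: (Large, S3) with payoffs (15, 13).

13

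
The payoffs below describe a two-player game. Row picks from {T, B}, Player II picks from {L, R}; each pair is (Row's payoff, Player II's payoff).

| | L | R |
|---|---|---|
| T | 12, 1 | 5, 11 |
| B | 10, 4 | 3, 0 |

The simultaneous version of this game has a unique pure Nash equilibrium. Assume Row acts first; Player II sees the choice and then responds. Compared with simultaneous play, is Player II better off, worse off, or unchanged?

worse off

Solve by backward induction (Row leads).
- T: BR = R, leader payoff 5.
- B: BR = L, leader payoff 10.
Maximizing over 5, 10, Row chooses B. Subgame-perfect outcome: (B, L) with payoffs (10, 4).
For the simultaneous game, intersect best replies.
Row's best replies: L→T; R→T.
Player II's best replies: T→R; B→L.
Only (T, R) has each player best-responding; Nash payoffs (5, 11).
Player II earns 4 sequentially versus 11 at the Nash outcome: worse off.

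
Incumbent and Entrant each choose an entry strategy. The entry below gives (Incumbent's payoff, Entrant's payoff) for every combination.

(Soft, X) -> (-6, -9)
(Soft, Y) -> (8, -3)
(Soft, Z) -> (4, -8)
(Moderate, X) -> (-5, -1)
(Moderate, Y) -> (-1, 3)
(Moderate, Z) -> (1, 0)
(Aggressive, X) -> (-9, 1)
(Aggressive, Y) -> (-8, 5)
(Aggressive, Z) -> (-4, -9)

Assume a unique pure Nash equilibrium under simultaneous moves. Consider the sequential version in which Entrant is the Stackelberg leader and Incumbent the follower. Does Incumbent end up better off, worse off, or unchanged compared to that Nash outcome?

Solve by backward induction (Entrant leads).
- X: Incumbent compares -6, -5, -9 and picks Moderate; Entrant would get -1.
- Y: Incumbent compares 8, -1, -8 and picks Soft; Entrant would get -3.
- Z: Incumbent compares 4, 1, -4 and picks Soft; Entrant would get -8.
Entrant's induced payoffs are -1, -3, -8, so Entrant commits to X. Subgame-perfect outcome: (Moderate, X) with payoffs (-5, -1).
Now find the simultaneous Nash equilibrium.
Incumbent's best replies: X→Moderate; Y→Soft; Z→Soft.
Entrant's best replies: Soft→Y; Moderate→Y; Aggressive→Y.
The unique mutual best reply is (Soft, Y), giving (8, -3).
Incumbent earns -5 sequentially versus 8 at the Nash outcome: worse off.

worse off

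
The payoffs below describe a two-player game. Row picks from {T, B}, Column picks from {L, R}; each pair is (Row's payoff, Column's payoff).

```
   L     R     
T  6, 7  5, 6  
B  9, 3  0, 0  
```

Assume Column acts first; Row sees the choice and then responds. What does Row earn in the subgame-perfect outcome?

5

Work backward from Row's decision.
- L → Row plays B (best of 6, 9); Column gets 3.
- R → Row plays T (best of 5, 0); Column gets 6.
Among 3, 6, the best is 6 at R. Subgame-perfect outcome: (T, R) with payoffs (5, 6).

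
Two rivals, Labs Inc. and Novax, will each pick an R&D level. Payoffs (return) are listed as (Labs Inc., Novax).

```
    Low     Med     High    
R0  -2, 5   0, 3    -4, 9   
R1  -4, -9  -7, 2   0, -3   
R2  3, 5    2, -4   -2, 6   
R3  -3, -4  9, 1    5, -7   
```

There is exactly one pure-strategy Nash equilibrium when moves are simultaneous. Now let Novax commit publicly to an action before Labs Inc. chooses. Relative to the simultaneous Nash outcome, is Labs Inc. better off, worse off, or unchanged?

worse off

Solve by backward induction (Novax leads).
- Low → Labs Inc. plays R2 (best of -2, -4, 3, -3); Novax gets 5.
- Med → Labs Inc. plays R3 (best of 0, -7, 2, 9); Novax gets 1.
- High → Labs Inc. plays R3 (best of -4, 0, -2, 5); Novax gets -7.
Novax's induced payoffs are 5, 1, -7, so Novax commits to Low. Subgame-perfect outcome: (R2, Low) with payoffs (3, 5).
Now find the simultaneous Nash equilibrium.
Labs Inc.'s best replies: Low→R2; Med→R3; High→R3.
Novax's best replies: R0→High; R1→Med; R2→High; R3→Med.
Only (R3, Med) has each player best-responding; Nash payoffs (9, 1).
Labs Inc. earns 3 sequentially versus 9 at the Nash outcome: worse off.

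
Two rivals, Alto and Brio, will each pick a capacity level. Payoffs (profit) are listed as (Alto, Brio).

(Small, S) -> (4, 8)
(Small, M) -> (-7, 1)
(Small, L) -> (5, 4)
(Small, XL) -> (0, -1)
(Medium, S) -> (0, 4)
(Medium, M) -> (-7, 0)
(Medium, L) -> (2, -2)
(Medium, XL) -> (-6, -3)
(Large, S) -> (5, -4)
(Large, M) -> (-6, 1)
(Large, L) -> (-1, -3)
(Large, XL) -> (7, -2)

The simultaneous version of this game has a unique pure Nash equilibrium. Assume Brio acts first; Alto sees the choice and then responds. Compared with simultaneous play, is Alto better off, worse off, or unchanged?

better off

Backward induction with Brio moving first.
- S: Alto compares 4, 0, 5 and picks Large; Brio would get -4.
- M: Alto compares -7, -7, -6 and picks Large; Brio would get 1.
- L: Alto compares 5, 2, -1 and picks Small; Brio would get 4.
- XL: Alto compares 0, -6, 7 and picks Large; Brio would get -2.
Maximizing over -4, 1, 4, -2, Brio chooses L. Subgame-perfect outcome: (Small, L) with payoffs (5, 4).
Now find the simultaneous Nash equilibrium.
Alto's best replies: S→Large; M→Large; L→Small; XL→Large.
Brio's best replies: Small→S; Medium→S; Large→M.
The unique mutual best reply is (Large, M), giving (-6, 1).
Alto earns 5 sequentially versus -6 at the Nash outcome: better off.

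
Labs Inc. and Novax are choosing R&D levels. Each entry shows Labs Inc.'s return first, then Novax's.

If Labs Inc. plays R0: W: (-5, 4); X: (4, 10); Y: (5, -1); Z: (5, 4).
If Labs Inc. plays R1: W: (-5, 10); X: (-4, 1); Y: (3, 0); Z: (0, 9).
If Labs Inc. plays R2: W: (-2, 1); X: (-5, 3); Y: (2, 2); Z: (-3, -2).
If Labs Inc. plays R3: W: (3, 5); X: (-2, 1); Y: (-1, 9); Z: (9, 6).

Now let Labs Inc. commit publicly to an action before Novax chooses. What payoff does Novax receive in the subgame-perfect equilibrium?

10

Novax best-responds to each possible Labs Inc. move:
- R0: Novax compares 4, 10, -1, 4 and picks X; Labs Inc. would get 4.
- R1: Novax compares 10, 1, 0, 9 and picks W; Labs Inc. would get -5.
- R2: Novax compares 1, 3, 2, -2 and picks X; Labs Inc. would get -5.
- R3: Novax compares 5, 1, 9, 6 and picks Y; Labs Inc. would get -1.
Labs Inc.'s induced payoffs are 4, -5, -5, -1, so Labs Inc. commits to R0. Subgame-perfect outcome: (R0, X) with payoffs (4, 10).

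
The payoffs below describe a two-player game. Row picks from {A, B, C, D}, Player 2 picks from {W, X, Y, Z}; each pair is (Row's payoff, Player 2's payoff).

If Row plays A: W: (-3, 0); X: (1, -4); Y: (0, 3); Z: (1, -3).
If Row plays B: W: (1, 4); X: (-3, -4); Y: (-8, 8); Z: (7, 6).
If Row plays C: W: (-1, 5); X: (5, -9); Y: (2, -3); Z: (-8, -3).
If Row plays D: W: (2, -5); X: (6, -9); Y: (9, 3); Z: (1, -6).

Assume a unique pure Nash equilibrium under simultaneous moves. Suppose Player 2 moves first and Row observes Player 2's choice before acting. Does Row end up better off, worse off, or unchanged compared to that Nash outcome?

worse off

Work backward from Row's decision.
- W: Row compares -3, 1, -1, 2 and picks D; Player 2 would get -5.
- X: Row compares 1, -3, 5, 6 and picks D; Player 2 would get -9.
- Y: Row compares 0, -8, 2, 9 and picks D; Player 2 would get 3.
- Z: Row compares 1, 7, -8, 1 and picks B; Player 2 would get 6.
Maximizing over -5, -9, 3, 6, Player 2 chooses Z. Subgame-perfect outcome: (B, Z) with payoffs (7, 6).
For the simultaneous game, intersect best replies.
Row's best replies: W→D; X→D; Y→D; Z→B.
Player 2's best replies: A→Y; B→Y; C→W; D→Y.
Only (D, Y) has each player best-responding; Nash payoffs (9, 3).
Row earns 7 sequentially versus 9 at the Nash outcome: worse off.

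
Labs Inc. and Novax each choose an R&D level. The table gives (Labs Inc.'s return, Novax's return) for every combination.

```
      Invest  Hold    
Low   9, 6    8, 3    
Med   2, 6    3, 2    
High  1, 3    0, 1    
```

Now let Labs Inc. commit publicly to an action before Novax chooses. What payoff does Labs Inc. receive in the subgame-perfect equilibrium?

Novax best-responds to each possible Labs Inc. move:
- Low → Novax plays Invest (best of 6, 3); Labs Inc. gets 9.
- Med → Novax plays Invest (best of 6, 2); Labs Inc. gets 2.
- High → Novax plays Invest (best of 3, 1); Labs Inc. gets 1.
Among 9, 2, 1, the best is 9 at Low. Subgame-perfect outcome: (Low, Invest) with payoffs (9, 6).

9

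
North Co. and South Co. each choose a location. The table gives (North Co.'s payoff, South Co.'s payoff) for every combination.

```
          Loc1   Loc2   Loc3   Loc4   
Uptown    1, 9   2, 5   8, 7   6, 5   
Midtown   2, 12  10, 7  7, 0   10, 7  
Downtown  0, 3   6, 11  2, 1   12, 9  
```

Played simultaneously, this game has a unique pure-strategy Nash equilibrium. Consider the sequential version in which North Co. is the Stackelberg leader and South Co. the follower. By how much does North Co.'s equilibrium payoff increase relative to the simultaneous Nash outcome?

Solve by backward induction (North Co. leads).
- Uptown: South Co. compares 9, 5, 7, 5 and picks Loc1; North Co. would get 1.
- Midtown: South Co. compares 12, 7, 0, 7 and picks Loc1; North Co. would get 2.
- Downtown: South Co. compares 3, 11, 1, 9 and picks Loc2; North Co. would get 6.
Maximizing over 1, 2, 6, North Co. chooses Downtown. Subgame-perfect outcome: (Downtown, Loc2) with payoffs (6, 11).
Now find the simultaneous Nash equilibrium.
North Co.'s best replies: Loc1→Midtown; Loc2→Midtown; Loc3→Uptown; Loc4→Downtown.
South Co.'s best replies: Uptown→Loc1; Midtown→Loc1; Downtown→Loc2.
The unique mutual best reply is (Midtown, Loc1), giving (2, 12).
North Co.'s commitment gain: 6 − 2 = 4.

4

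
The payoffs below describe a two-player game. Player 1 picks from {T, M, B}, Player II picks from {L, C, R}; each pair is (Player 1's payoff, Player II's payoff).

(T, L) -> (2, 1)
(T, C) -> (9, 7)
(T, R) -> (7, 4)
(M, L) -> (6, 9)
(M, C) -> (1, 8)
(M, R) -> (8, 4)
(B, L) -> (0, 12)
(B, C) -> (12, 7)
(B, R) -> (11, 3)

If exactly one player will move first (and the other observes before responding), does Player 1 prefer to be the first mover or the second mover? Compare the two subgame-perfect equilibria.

If Player 1 leads: Player II's best replies are T→C, M→L, B→L; Player 1's induced payoffs 9, 6, 0; outcome (T, C), payoffs (9, 7).
If Player II leads: Player 1's best replies are L→M, C→B, R→B; Player II's induced payoffs 9, 7, 3; outcome (M, L), payoffs (6, 9).
Player 1 gets 9 moving first and 6 moving second, so Player 1 prefers to move first.

first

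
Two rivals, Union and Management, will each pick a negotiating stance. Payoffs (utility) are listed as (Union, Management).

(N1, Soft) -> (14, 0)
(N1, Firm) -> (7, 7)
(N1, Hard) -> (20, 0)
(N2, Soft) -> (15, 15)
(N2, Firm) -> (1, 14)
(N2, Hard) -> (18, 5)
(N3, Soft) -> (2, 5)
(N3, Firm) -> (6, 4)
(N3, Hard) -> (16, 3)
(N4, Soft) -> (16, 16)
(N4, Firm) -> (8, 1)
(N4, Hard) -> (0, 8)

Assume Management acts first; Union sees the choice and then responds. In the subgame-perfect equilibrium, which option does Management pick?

Soft

Work backward from Union's decision.
- Soft → Union plays N4 (best of 14, 15, 2, 16); Management gets 16.
- Firm → Union plays N4 (best of 7, 1, 6, 8); Management gets 1.
- Hard → Union plays N1 (best of 20, 18, 16, 0); Management gets 0.
Among 16, 1, 0, the best is 16 at Soft. Subgame-perfect outcome: (N4, Soft) with payoffs (16, 16).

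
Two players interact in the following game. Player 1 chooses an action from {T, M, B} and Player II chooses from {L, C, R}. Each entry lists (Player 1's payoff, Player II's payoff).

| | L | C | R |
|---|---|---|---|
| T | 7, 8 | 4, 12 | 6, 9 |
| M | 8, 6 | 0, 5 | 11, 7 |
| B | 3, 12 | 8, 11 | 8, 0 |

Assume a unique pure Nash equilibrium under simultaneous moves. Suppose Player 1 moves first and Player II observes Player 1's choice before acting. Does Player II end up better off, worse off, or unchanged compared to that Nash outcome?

unchanged

Player II best-responds to each possible Player 1 move:
- T: Player II compares 8, 12, 9 and picks C; Player 1 would get 4.
- M: Player II compares 6, 5, 7 and picks R; Player 1 would get 11.
- B: Player II compares 12, 11, 0 and picks L; Player 1 would get 3.
Player 1's induced payoffs are 4, 11, 3, so Player 1 commits to M. Subgame-perfect outcome: (M, R) with payoffs (11, 7).
Under simultaneous play:
Player 1's best replies: L→M; C→B; R→M.
Player II's best replies: T→C; M→R; B→L.
The unique mutual best reply is (M, R), giving (11, 7).
Player II earns 7 sequentially versus 7 at the Nash outcome: unchanged.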